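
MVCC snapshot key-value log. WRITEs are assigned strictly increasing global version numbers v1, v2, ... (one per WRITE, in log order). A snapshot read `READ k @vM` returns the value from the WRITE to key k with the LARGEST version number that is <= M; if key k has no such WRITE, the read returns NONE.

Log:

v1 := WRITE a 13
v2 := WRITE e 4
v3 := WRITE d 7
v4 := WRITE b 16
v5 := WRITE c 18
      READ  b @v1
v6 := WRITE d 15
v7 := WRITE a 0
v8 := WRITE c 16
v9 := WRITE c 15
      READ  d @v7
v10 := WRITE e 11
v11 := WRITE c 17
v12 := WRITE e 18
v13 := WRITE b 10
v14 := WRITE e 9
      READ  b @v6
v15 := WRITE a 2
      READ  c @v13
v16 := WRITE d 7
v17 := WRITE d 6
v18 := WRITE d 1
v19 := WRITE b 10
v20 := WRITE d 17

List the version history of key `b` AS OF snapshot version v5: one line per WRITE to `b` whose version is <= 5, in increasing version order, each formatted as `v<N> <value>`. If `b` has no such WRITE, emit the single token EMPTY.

Scan writes for key=b with version <= 5:
  v1 WRITE a 13 -> skip
  v2 WRITE e 4 -> skip
  v3 WRITE d 7 -> skip
  v4 WRITE b 16 -> keep
  v5 WRITE c 18 -> skip
  v6 WRITE d 15 -> skip
  v7 WRITE a 0 -> skip
  v8 WRITE c 16 -> skip
  v9 WRITE c 15 -> skip
  v10 WRITE e 11 -> skip
  v11 WRITE c 17 -> skip
  v12 WRITE e 18 -> skip
  v13 WRITE b 10 -> drop (> snap)
  v14 WRITE e 9 -> skip
  v15 WRITE a 2 -> skip
  v16 WRITE d 7 -> skip
  v17 WRITE d 6 -> skip
  v18 WRITE d 1 -> skip
  v19 WRITE b 10 -> drop (> snap)
  v20 WRITE d 17 -> skip
Collected: [(4, 16)]

Answer: v4 16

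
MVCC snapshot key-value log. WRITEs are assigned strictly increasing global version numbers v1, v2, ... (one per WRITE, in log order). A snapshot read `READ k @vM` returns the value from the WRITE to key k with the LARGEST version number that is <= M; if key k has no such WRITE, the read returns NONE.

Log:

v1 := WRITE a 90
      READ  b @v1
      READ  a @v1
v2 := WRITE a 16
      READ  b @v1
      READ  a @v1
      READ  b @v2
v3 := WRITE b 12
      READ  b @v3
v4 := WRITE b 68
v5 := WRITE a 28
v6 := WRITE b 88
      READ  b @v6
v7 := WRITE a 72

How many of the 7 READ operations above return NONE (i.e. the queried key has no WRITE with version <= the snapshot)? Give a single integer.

v1: WRITE a=90  (a history now [(1, 90)])
READ b @v1: history=[] -> no version <= 1 -> NONE
READ a @v1: history=[(1, 90)] -> pick v1 -> 90
v2: WRITE a=16  (a history now [(1, 90), (2, 16)])
READ b @v1: history=[] -> no version <= 1 -> NONE
READ a @v1: history=[(1, 90), (2, 16)] -> pick v1 -> 90
READ b @v2: history=[] -> no version <= 2 -> NONE
v3: WRITE b=12  (b history now [(3, 12)])
READ b @v3: history=[(3, 12)] -> pick v3 -> 12
v4: WRITE b=68  (b history now [(3, 12), (4, 68)])
v5: WRITE a=28  (a history now [(1, 90), (2, 16), (5, 28)])
v6: WRITE b=88  (b history now [(3, 12), (4, 68), (6, 88)])
READ b @v6: history=[(3, 12), (4, 68), (6, 88)] -> pick v6 -> 88
v7: WRITE a=72  (a history now [(1, 90), (2, 16), (5, 28), (7, 72)])
Read results in order: ['NONE', '90', 'NONE', '90', 'NONE', '12', '88']
NONE count = 3

Answer: 3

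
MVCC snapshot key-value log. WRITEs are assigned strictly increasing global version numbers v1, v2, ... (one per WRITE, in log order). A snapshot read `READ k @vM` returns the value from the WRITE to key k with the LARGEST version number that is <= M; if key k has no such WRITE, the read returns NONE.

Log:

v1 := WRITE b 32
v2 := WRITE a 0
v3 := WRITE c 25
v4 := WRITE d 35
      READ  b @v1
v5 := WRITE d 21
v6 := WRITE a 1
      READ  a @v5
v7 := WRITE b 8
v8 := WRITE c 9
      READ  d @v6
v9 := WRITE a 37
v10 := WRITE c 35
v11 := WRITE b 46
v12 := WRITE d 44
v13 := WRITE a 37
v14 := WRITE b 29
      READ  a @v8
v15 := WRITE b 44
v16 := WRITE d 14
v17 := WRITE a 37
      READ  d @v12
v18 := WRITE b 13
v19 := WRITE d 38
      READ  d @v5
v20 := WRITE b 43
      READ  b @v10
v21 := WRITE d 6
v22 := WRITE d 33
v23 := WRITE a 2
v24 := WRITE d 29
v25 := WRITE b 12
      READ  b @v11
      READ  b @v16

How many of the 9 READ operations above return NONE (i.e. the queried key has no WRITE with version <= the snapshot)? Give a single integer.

v1: WRITE b=32  (b history now [(1, 32)])
v2: WRITE a=0  (a history now [(2, 0)])
v3: WRITE c=25  (c history now [(3, 25)])
v4: WRITE d=35  (d history now [(4, 35)])
READ b @v1: history=[(1, 32)] -> pick v1 -> 32
v5: WRITE d=21  (d history now [(4, 35), (5, 21)])
v6: WRITE a=1  (a history now [(2, 0), (6, 1)])
READ a @v5: history=[(2, 0), (6, 1)] -> pick v2 -> 0
v7: WRITE b=8  (b history now [(1, 32), (7, 8)])
v8: WRITE c=9  (c history now [(3, 25), (8, 9)])
READ d @v6: history=[(4, 35), (5, 21)] -> pick v5 -> 21
v9: WRITE a=37  (a history now [(2, 0), (6, 1), (9, 37)])
v10: WRITE c=35  (c history now [(3, 25), (8, 9), (10, 35)])
v11: WRITE b=46  (b history now [(1, 32), (7, 8), (11, 46)])
v12: WRITE d=44  (d history now [(4, 35), (5, 21), (12, 44)])
v13: WRITE a=37  (a history now [(2, 0), (6, 1), (9, 37), (13, 37)])
v14: WRITE b=29  (b history now [(1, 32), (7, 8), (11, 46), (14, 29)])
READ a @v8: history=[(2, 0), (6, 1), (9, 37), (13, 37)] -> pick v6 -> 1
v15: WRITE b=44  (b history now [(1, 32), (7, 8), (11, 46), (14, 29), (15, 44)])
v16: WRITE d=14  (d history now [(4, 35), (5, 21), (12, 44), (16, 14)])
v17: WRITE a=37  (a history now [(2, 0), (6, 1), (9, 37), (13, 37), (17, 37)])
READ d @v12: history=[(4, 35), (5, 21), (12, 44), (16, 14)] -> pick v12 -> 44
v18: WRITE b=13  (b history now [(1, 32), (7, 8), (11, 46), (14, 29), (15, 44), (18, 13)])
v19: WRITE d=38  (d history now [(4, 35), (5, 21), (12, 44), (16, 14), (19, 38)])
READ d @v5: history=[(4, 35), (5, 21), (12, 44), (16, 14), (19, 38)] -> pick v5 -> 21
v20: WRITE b=43  (b history now [(1, 32), (7, 8), (11, 46), (14, 29), (15, 44), (18, 13), (20, 43)])
READ b @v10: history=[(1, 32), (7, 8), (11, 46), (14, 29), (15, 44), (18, 13), (20, 43)] -> pick v7 -> 8
v21: WRITE d=6  (d history now [(4, 35), (5, 21), (12, 44), (16, 14), (19, 38), (21, 6)])
v22: WRITE d=33  (d history now [(4, 35), (5, 21), (12, 44), (16, 14), (19, 38), (21, 6), (22, 33)])
v23: WRITE a=2  (a history now [(2, 0), (6, 1), (9, 37), (13, 37), (17, 37), (23, 2)])
v24: WRITE d=29  (d history now [(4, 35), (5, 21), (12, 44), (16, 14), (19, 38), (21, 6), (22, 33), (24, 29)])
v25: WRITE b=12  (b history now [(1, 32), (7, 8), (11, 46), (14, 29), (15, 44), (18, 13), (20, 43), (25, 12)])
READ b @v11: history=[(1, 32), (7, 8), (11, 46), (14, 29), (15, 44), (18, 13), (20, 43), (25, 12)] -> pick v11 -> 46
READ b @v16: history=[(1, 32), (7, 8), (11, 46), (14, 29), (15, 44), (18, 13), (20, 43), (25, 12)] -> pick v15 -> 44
Read results in order: ['32', '0', '21', '1', '44', '21', '8', '46', '44']
NONE count = 0

Answer: 0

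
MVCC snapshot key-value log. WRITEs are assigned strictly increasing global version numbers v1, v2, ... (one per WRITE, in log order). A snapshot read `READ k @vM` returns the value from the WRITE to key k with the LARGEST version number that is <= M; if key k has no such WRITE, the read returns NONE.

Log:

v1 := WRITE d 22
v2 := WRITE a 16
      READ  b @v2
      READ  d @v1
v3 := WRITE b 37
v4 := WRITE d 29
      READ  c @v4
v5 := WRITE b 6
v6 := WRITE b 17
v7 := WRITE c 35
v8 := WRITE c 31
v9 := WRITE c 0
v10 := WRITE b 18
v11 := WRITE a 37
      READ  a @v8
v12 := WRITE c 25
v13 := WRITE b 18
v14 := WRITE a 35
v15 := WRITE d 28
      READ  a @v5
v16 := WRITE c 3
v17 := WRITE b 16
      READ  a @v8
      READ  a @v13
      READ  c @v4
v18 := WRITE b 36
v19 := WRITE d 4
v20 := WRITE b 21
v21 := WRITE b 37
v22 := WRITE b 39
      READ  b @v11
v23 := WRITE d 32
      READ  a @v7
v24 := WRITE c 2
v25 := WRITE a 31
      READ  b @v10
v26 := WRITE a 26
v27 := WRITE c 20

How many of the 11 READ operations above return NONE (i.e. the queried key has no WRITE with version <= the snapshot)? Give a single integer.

Answer: 3

Derivation:
v1: WRITE d=22  (d history now [(1, 22)])
v2: WRITE a=16  (a history now [(2, 16)])
READ b @v2: history=[] -> no version <= 2 -> NONE
READ d @v1: history=[(1, 22)] -> pick v1 -> 22
v3: WRITE b=37  (b history now [(3, 37)])
v4: WRITE d=29  (d history now [(1, 22), (4, 29)])
READ c @v4: history=[] -> no version <= 4 -> NONE
v5: WRITE b=6  (b history now [(3, 37), (5, 6)])
v6: WRITE b=17  (b history now [(3, 37), (5, 6), (6, 17)])
v7: WRITE c=35  (c history now [(7, 35)])
v8: WRITE c=31  (c history now [(7, 35), (8, 31)])
v9: WRITE c=0  (c history now [(7, 35), (8, 31), (9, 0)])
v10: WRITE b=18  (b history now [(3, 37), (5, 6), (6, 17), (10, 18)])
v11: WRITE a=37  (a history now [(2, 16), (11, 37)])
READ a @v8: history=[(2, 16), (11, 37)] -> pick v2 -> 16
v12: WRITE c=25  (c history now [(7, 35), (8, 31), (9, 0), (12, 25)])
v13: WRITE b=18  (b history now [(3, 37), (5, 6), (6, 17), (10, 18), (13, 18)])
v14: WRITE a=35  (a history now [(2, 16), (11, 37), (14, 35)])
v15: WRITE d=28  (d history now [(1, 22), (4, 29), (15, 28)])
READ a @v5: history=[(2, 16), (11, 37), (14, 35)] -> pick v2 -> 16
v16: WRITE c=3  (c history now [(7, 35), (8, 31), (9, 0), (12, 25), (16, 3)])
v17: WRITE b=16  (b history now [(3, 37), (5, 6), (6, 17), (10, 18), (13, 18), (17, 16)])
READ a @v8: history=[(2, 16), (11, 37), (14, 35)] -> pick v2 -> 16
READ a @v13: history=[(2, 16), (11, 37), (14, 35)] -> pick v11 -> 37
READ c @v4: history=[(7, 35), (8, 31), (9, 0), (12, 25), (16, 3)] -> no version <= 4 -> NONE
v18: WRITE b=36  (b history now [(3, 37), (5, 6), (6, 17), (10, 18), (13, 18), (17, 16), (18, 36)])
v19: WRITE d=4  (d history now [(1, 22), (4, 29), (15, 28), (19, 4)])
v20: WRITE b=21  (b history now [(3, 37), (5, 6), (6, 17), (10, 18), (13, 18), (17, 16), (18, 36), (20, 21)])
v21: WRITE b=37  (b history now [(3, 37), (5, 6), (6, 17), (10, 18), (13, 18), (17, 16), (18, 36), (20, 21), (21, 37)])
v22: WRITE b=39  (b history now [(3, 37), (5, 6), (6, 17), (10, 18), (13, 18), (17, 16), (18, 36), (20, 21), (21, 37), (22, 39)])
READ b @v11: history=[(3, 37), (5, 6), (6, 17), (10, 18), (13, 18), (17, 16), (18, 36), (20, 21), (21, 37), (22, 39)] -> pick v10 -> 18
v23: WRITE d=32  (d history now [(1, 22), (4, 29), (15, 28), (19, 4), (23, 32)])
READ a @v7: history=[(2, 16), (11, 37), (14, 35)] -> pick v2 -> 16
v24: WRITE c=2  (c history now [(7, 35), (8, 31), (9, 0), (12, 25), (16, 3), (24, 2)])
v25: WRITE a=31  (a history now [(2, 16), (11, 37), (14, 35), (25, 31)])
READ b @v10: history=[(3, 37), (5, 6), (6, 17), (10, 18), (13, 18), (17, 16), (18, 36), (20, 21), (21, 37), (22, 39)] -> pick v10 -> 18
v26: WRITE a=26  (a history now [(2, 16), (11, 37), (14, 35), (25, 31), (26, 26)])
v27: WRITE c=20  (c history now [(7, 35), (8, 31), (9, 0), (12, 25), (16, 3), (24, 2), (27, 20)])
Read results in order: ['NONE', '22', 'NONE', '16', '16', '16', '37', 'NONE', '18', '16', '18']
NONE count = 3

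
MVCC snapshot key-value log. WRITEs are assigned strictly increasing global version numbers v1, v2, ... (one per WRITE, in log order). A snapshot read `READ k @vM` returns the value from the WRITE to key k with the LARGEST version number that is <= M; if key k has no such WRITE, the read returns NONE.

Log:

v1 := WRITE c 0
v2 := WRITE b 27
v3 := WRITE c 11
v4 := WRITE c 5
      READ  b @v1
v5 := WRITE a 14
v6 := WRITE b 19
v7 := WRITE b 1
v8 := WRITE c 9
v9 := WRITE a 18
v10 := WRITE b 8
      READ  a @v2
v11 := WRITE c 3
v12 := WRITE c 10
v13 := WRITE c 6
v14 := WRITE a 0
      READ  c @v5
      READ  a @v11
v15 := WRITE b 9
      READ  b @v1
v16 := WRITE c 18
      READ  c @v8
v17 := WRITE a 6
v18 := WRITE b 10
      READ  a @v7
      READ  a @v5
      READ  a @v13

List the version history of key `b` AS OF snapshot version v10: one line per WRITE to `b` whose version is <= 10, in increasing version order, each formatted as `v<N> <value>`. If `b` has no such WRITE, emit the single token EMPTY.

Answer: v2 27
v6 19
v7 1
v10 8

Derivation:
Scan writes for key=b with version <= 10:
  v1 WRITE c 0 -> skip
  v2 WRITE b 27 -> keep
  v3 WRITE c 11 -> skip
  v4 WRITE c 5 -> skip
  v5 WRITE a 14 -> skip
  v6 WRITE b 19 -> keep
  v7 WRITE b 1 -> keep
  v8 WRITE c 9 -> skip
  v9 WRITE a 18 -> skip
  v10 WRITE b 8 -> keep
  v11 WRITE c 3 -> skip
  v12 WRITE c 10 -> skip
  v13 WRITE c 6 -> skip
  v14 WRITE a 0 -> skip
  v15 WRITE b 9 -> drop (> snap)
  v16 WRITE c 18 -> skip
  v17 WRITE a 6 -> skip
  v18 WRITE b 10 -> drop (> snap)
Collected: [(2, 27), (6, 19), (7, 1), (10, 8)]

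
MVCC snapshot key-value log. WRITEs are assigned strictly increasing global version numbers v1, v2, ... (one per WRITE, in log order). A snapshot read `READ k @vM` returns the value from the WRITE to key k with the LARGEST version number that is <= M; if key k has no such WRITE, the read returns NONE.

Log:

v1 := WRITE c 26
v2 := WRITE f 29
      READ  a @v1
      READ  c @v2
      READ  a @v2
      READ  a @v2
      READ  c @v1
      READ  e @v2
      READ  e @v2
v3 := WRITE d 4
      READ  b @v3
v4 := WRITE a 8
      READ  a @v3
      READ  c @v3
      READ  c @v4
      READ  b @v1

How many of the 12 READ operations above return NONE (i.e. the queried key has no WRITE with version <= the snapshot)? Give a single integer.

v1: WRITE c=26  (c history now [(1, 26)])
v2: WRITE f=29  (f history now [(2, 29)])
READ a @v1: history=[] -> no version <= 1 -> NONE
READ c @v2: history=[(1, 26)] -> pick v1 -> 26
READ a @v2: history=[] -> no version <= 2 -> NONE
READ a @v2: history=[] -> no version <= 2 -> NONE
READ c @v1: history=[(1, 26)] -> pick v1 -> 26
READ e @v2: history=[] -> no version <= 2 -> NONE
READ e @v2: history=[] -> no version <= 2 -> NONE
v3: WRITE d=4  (d history now [(3, 4)])
READ b @v3: history=[] -> no version <= 3 -> NONE
v4: WRITE a=8  (a history now [(4, 8)])
READ a @v3: history=[(4, 8)] -> no version <= 3 -> NONE
READ c @v3: history=[(1, 26)] -> pick v1 -> 26
READ c @v4: history=[(1, 26)] -> pick v1 -> 26
READ b @v1: history=[] -> no version <= 1 -> NONE
Read results in order: ['NONE', '26', 'NONE', 'NONE', '26', 'NONE', 'NONE', 'NONE', 'NONE', '26', '26', 'NONE']
NONE count = 8

Answer: 8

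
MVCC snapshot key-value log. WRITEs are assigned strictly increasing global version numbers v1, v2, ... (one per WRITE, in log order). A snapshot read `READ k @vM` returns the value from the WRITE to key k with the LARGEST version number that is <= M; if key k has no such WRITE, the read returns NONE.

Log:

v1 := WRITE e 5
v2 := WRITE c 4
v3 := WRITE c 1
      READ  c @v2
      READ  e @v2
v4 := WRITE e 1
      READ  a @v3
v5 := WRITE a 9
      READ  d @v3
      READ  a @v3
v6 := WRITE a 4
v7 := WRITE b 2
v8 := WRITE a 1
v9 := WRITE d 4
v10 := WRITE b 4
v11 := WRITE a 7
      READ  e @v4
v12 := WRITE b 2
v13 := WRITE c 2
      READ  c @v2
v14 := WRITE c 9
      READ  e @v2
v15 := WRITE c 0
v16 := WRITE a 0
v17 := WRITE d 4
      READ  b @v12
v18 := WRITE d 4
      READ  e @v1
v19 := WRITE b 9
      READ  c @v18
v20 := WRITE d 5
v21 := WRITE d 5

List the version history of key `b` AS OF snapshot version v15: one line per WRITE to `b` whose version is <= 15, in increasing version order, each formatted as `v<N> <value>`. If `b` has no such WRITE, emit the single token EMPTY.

Scan writes for key=b with version <= 15:
  v1 WRITE e 5 -> skip
  v2 WRITE c 4 -> skip
  v3 WRITE c 1 -> skip
  v4 WRITE e 1 -> skip
  v5 WRITE a 9 -> skip
  v6 WRITE a 4 -> skip
  v7 WRITE b 2 -> keep
  v8 WRITE a 1 -> skip
  v9 WRITE d 4 -> skip
  v10 WRITE b 4 -> keep
  v11 WRITE a 7 -> skip
  v12 WRITE b 2 -> keep
  v13 WRITE c 2 -> skip
  v14 WRITE c 9 -> skip
  v15 WRITE c 0 -> skip
  v16 WRITE a 0 -> skip
  v17 WRITE d 4 -> skip
  v18 WRITE d 4 -> skip
  v19 WRITE b 9 -> drop (> snap)
  v20 WRITE d 5 -> skip
  v21 WRITE d 5 -> skip
Collected: [(7, 2), (10, 4), (12, 2)]

Answer: v7 2
v10 4
v12 2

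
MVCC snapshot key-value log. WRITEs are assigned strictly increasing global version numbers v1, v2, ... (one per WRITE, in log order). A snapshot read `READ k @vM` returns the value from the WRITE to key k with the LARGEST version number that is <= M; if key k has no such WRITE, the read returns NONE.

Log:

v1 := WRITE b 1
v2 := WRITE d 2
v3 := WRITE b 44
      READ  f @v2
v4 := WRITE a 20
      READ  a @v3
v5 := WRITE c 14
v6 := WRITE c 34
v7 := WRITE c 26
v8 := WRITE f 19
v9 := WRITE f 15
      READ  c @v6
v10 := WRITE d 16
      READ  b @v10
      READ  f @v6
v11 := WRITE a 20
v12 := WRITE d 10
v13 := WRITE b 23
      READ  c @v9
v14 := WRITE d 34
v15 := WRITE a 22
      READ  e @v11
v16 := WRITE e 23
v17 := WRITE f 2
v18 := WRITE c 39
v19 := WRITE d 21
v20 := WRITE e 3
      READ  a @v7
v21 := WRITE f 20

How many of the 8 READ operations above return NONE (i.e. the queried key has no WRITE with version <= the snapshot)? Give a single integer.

Answer: 4

Derivation:
v1: WRITE b=1  (b history now [(1, 1)])
v2: WRITE d=2  (d history now [(2, 2)])
v3: WRITE b=44  (b history now [(1, 1), (3, 44)])
READ f @v2: history=[] -> no version <= 2 -> NONE
v4: WRITE a=20  (a history now [(4, 20)])
READ a @v3: history=[(4, 20)] -> no version <= 3 -> NONE
v5: WRITE c=14  (c history now [(5, 14)])
v6: WRITE c=34  (c history now [(5, 14), (6, 34)])
v7: WRITE c=26  (c history now [(5, 14), (6, 34), (7, 26)])
v8: WRITE f=19  (f history now [(8, 19)])
v9: WRITE f=15  (f history now [(8, 19), (9, 15)])
READ c @v6: history=[(5, 14), (6, 34), (7, 26)] -> pick v6 -> 34
v10: WRITE d=16  (d history now [(2, 2), (10, 16)])
READ b @v10: history=[(1, 1), (3, 44)] -> pick v3 -> 44
READ f @v6: history=[(8, 19), (9, 15)] -> no version <= 6 -> NONE
v11: WRITE a=20  (a history now [(4, 20), (11, 20)])
v12: WRITE d=10  (d history now [(2, 2), (10, 16), (12, 10)])
v13: WRITE b=23  (b history now [(1, 1), (3, 44), (13, 23)])
READ c @v9: history=[(5, 14), (6, 34), (7, 26)] -> pick v7 -> 26
v14: WRITE d=34  (d history now [(2, 2), (10, 16), (12, 10), (14, 34)])
v15: WRITE a=22  (a history now [(4, 20), (11, 20), (15, 22)])
READ e @v11: history=[] -> no version <= 11 -> NONE
v16: WRITE e=23  (e history now [(16, 23)])
v17: WRITE f=2  (f history now [(8, 19), (9, 15), (17, 2)])
v18: WRITE c=39  (c history now [(5, 14), (6, 34), (7, 26), (18, 39)])
v19: WRITE d=21  (d history now [(2, 2), (10, 16), (12, 10), (14, 34), (19, 21)])
v20: WRITE e=3  (e history now [(16, 23), (20, 3)])
READ a @v7: history=[(4, 20), (11, 20), (15, 22)] -> pick v4 -> 20
v21: WRITE f=20  (f history now [(8, 19), (9, 15), (17, 2), (21, 20)])
Read results in order: ['NONE', 'NONE', '34', '44', 'NONE', '26', 'NONE', '20']
NONE count = 4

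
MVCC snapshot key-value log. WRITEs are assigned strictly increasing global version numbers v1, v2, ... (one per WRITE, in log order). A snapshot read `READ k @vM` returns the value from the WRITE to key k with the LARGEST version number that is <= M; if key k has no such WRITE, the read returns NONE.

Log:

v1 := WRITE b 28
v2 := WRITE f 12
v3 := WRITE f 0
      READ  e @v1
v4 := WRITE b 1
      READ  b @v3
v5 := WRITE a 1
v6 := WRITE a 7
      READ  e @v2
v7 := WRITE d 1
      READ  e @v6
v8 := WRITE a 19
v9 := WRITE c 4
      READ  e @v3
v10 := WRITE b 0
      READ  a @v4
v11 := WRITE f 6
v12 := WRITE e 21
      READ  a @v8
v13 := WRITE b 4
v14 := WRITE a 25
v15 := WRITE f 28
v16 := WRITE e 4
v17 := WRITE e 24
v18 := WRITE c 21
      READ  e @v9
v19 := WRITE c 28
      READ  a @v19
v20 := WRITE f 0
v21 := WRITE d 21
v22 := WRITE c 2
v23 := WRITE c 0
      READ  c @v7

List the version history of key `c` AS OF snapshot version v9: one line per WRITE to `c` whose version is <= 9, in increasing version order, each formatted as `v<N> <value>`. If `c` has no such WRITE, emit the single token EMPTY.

Scan writes for key=c with version <= 9:
  v1 WRITE b 28 -> skip
  v2 WRITE f 12 -> skip
  v3 WRITE f 0 -> skip
  v4 WRITE b 1 -> skip
  v5 WRITE a 1 -> skip
  v6 WRITE a 7 -> skip
  v7 WRITE d 1 -> skip
  v8 WRITE a 19 -> skip
  v9 WRITE c 4 -> keep
  v10 WRITE b 0 -> skip
  v11 WRITE f 6 -> skip
  v12 WRITE e 21 -> skip
  v13 WRITE b 4 -> skip
  v14 WRITE a 25 -> skip
  v15 WRITE f 28 -> skip
  v16 WRITE e 4 -> skip
  v17 WRITE e 24 -> skip
  v18 WRITE c 21 -> drop (> snap)
  v19 WRITE c 28 -> drop (> snap)
  v20 WRITE f 0 -> skip
  v21 WRITE d 21 -> skip
  v22 WRITE c 2 -> drop (> snap)
  v23 WRITE c 0 -> drop (> snap)
Collected: [(9, 4)]

Answer: v9 4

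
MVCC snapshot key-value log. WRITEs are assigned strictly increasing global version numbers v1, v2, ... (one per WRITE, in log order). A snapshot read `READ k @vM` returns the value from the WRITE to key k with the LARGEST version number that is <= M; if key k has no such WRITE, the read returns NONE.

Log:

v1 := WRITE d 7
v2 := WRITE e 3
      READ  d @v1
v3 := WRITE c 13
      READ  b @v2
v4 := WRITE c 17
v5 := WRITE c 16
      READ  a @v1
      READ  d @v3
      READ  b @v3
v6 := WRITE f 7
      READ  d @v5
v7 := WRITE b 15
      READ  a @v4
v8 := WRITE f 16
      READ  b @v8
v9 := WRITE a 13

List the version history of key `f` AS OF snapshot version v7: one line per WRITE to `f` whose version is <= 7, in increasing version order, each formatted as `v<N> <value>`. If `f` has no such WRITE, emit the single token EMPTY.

Scan writes for key=f with version <= 7:
  v1 WRITE d 7 -> skip
  v2 WRITE e 3 -> skip
  v3 WRITE c 13 -> skip
  v4 WRITE c 17 -> skip
  v5 WRITE c 16 -> skip
  v6 WRITE f 7 -> keep
  v7 WRITE b 15 -> skip
  v8 WRITE f 16 -> drop (> snap)
  v9 WRITE a 13 -> skip
Collected: [(6, 7)]

Answer: v6 7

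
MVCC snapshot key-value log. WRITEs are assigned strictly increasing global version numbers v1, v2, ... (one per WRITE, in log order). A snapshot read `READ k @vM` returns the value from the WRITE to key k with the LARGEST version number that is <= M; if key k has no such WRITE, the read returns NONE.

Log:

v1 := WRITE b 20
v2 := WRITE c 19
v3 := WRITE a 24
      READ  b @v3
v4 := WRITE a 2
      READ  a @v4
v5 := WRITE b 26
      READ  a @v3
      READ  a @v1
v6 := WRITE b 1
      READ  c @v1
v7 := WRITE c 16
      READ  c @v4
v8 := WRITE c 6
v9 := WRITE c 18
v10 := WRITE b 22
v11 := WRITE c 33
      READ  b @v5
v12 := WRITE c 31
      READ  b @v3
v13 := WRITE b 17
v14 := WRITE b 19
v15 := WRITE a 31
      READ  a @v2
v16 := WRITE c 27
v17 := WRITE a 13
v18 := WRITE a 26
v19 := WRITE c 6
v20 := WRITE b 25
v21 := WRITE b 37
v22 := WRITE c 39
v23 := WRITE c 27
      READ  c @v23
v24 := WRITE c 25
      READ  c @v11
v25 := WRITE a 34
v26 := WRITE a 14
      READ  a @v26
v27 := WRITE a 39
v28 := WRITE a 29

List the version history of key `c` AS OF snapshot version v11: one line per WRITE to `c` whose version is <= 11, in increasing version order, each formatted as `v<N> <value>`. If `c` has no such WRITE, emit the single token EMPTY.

Answer: v2 19
v7 16
v8 6
v9 18
v11 33

Derivation:
Scan writes for key=c with version <= 11:
  v1 WRITE b 20 -> skip
  v2 WRITE c 19 -> keep
  v3 WRITE a 24 -> skip
  v4 WRITE a 2 -> skip
  v5 WRITE b 26 -> skip
  v6 WRITE b 1 -> skip
  v7 WRITE c 16 -> keep
  v8 WRITE c 6 -> keep
  v9 WRITE c 18 -> keep
  v10 WRITE b 22 -> skip
  v11 WRITE c 33 -> keep
  v12 WRITE c 31 -> drop (> snap)
  v13 WRITE b 17 -> skip
  v14 WRITE b 19 -> skip
  v15 WRITE a 31 -> skip
  v16 WRITE c 27 -> drop (> snap)
  v17 WRITE a 13 -> skip
  v18 WRITE a 26 -> skip
  v19 WRITE c 6 -> drop (> snap)
  v20 WRITE b 25 -> skip
  v21 WRITE b 37 -> skip
  v22 WRITE c 39 -> drop (> snap)
  v23 WRITE c 27 -> drop (> snap)
  v24 WRITE c 25 -> drop (> snap)
  v25 WRITE a 34 -> skip
  v26 WRITE a 14 -> skip
  v27 WRITE a 39 -> skip
  v28 WRITE a 29 -> skip
Collected: [(2, 19), (7, 16), (8, 6), (9, 18), (11, 33)]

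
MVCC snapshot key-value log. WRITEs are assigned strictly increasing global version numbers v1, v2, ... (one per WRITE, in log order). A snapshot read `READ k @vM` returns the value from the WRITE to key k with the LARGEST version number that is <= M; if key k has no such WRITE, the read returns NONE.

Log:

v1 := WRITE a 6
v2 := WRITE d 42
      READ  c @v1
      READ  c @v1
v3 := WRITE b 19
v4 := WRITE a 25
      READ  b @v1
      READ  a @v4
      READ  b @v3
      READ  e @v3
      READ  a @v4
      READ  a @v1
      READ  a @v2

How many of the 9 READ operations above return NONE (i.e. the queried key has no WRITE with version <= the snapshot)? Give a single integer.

Answer: 4

Derivation:
v1: WRITE a=6  (a history now [(1, 6)])
v2: WRITE d=42  (d history now [(2, 42)])
READ c @v1: history=[] -> no version <= 1 -> NONE
READ c @v1: history=[] -> no version <= 1 -> NONE
v3: WRITE b=19  (b history now [(3, 19)])
v4: WRITE a=25  (a history now [(1, 6), (4, 25)])
READ b @v1: history=[(3, 19)] -> no version <= 1 -> NONE
READ a @v4: history=[(1, 6), (4, 25)] -> pick v4 -> 25
READ b @v3: history=[(3, 19)] -> pick v3 -> 19
READ e @v3: history=[] -> no version <= 3 -> NONE
READ a @v4: history=[(1, 6), (4, 25)] -> pick v4 -> 25
READ a @v1: history=[(1, 6), (4, 25)] -> pick v1 -> 6
READ a @v2: history=[(1, 6), (4, 25)] -> pick v1 -> 6
Read results in order: ['NONE', 'NONE', 'NONE', '25', '19', 'NONE', '25', '6', '6']
NONE count = 4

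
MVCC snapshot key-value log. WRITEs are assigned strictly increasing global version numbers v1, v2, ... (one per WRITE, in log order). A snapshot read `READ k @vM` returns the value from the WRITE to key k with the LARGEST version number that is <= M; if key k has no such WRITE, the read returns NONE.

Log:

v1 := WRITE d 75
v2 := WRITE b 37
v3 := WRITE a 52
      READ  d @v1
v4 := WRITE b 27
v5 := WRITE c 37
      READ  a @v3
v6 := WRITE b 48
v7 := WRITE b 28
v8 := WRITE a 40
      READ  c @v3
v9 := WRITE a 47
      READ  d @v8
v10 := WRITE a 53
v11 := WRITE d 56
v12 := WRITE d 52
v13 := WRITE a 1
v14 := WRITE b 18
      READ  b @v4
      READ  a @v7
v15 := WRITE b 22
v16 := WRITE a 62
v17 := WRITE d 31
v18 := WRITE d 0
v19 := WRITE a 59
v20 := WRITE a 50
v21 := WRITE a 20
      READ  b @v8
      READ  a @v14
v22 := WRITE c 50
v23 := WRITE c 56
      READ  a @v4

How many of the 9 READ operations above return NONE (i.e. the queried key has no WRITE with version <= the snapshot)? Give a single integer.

v1: WRITE d=75  (d history now [(1, 75)])
v2: WRITE b=37  (b history now [(2, 37)])
v3: WRITE a=52  (a history now [(3, 52)])
READ d @v1: history=[(1, 75)] -> pick v1 -> 75
v4: WRITE b=27  (b history now [(2, 37), (4, 27)])
v5: WRITE c=37  (c history now [(5, 37)])
READ a @v3: history=[(3, 52)] -> pick v3 -> 52
v6: WRITE b=48  (b history now [(2, 37), (4, 27), (6, 48)])
v7: WRITE b=28  (b history now [(2, 37), (4, 27), (6, 48), (7, 28)])
v8: WRITE a=40  (a history now [(3, 52), (8, 40)])
READ c @v3: history=[(5, 37)] -> no version <= 3 -> NONE
v9: WRITE a=47  (a history now [(3, 52), (8, 40), (9, 47)])
READ d @v8: history=[(1, 75)] -> pick v1 -> 75
v10: WRITE a=53  (a history now [(3, 52), (8, 40), (9, 47), (10, 53)])
v11: WRITE d=56  (d history now [(1, 75), (11, 56)])
v12: WRITE d=52  (d history now [(1, 75), (11, 56), (12, 52)])
v13: WRITE a=1  (a history now [(3, 52), (8, 40), (9, 47), (10, 53), (13, 1)])
v14: WRITE b=18  (b history now [(2, 37), (4, 27), (6, 48), (7, 28), (14, 18)])
READ b @v4: history=[(2, 37), (4, 27), (6, 48), (7, 28), (14, 18)] -> pick v4 -> 27
READ a @v7: history=[(3, 52), (8, 40), (9, 47), (10, 53), (13, 1)] -> pick v3 -> 52
v15: WRITE b=22  (b history now [(2, 37), (4, 27), (6, 48), (7, 28), (14, 18), (15, 22)])
v16: WRITE a=62  (a history now [(3, 52), (8, 40), (9, 47), (10, 53), (13, 1), (16, 62)])
v17: WRITE d=31  (d history now [(1, 75), (11, 56), (12, 52), (17, 31)])
v18: WRITE d=0  (d history now [(1, 75), (11, 56), (12, 52), (17, 31), (18, 0)])
v19: WRITE a=59  (a history now [(3, 52), (8, 40), (9, 47), (10, 53), (13, 1), (16, 62), (19, 59)])
v20: WRITE a=50  (a history now [(3, 52), (8, 40), (9, 47), (10, 53), (13, 1), (16, 62), (19, 59), (20, 50)])
v21: WRITE a=20  (a history now [(3, 52), (8, 40), (9, 47), (10, 53), (13, 1), (16, 62), (19, 59), (20, 50), (21, 20)])
READ b @v8: history=[(2, 37), (4, 27), (6, 48), (7, 28), (14, 18), (15, 22)] -> pick v7 -> 28
READ a @v14: history=[(3, 52), (8, 40), (9, 47), (10, 53), (13, 1), (16, 62), (19, 59), (20, 50), (21, 20)] -> pick v13 -> 1
v22: WRITE c=50  (c history now [(5, 37), (22, 50)])
v23: WRITE c=56  (c history now [(5, 37), (22, 50), (23, 56)])
READ a @v4: history=[(3, 52), (8, 40), (9, 47), (10, 53), (13, 1), (16, 62), (19, 59), (20, 50), (21, 20)] -> pick v3 -> 52
Read results in order: ['75', '52', 'NONE', '75', '27', '52', '28', '1', '52']
NONE count = 1

Answer: 1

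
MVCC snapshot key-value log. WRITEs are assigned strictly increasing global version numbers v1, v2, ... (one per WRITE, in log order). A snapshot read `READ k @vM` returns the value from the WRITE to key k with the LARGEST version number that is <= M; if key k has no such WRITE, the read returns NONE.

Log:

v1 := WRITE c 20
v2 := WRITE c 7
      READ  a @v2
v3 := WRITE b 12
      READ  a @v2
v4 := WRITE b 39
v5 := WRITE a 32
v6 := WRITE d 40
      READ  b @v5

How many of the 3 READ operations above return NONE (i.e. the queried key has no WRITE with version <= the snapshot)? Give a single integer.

v1: WRITE c=20  (c history now [(1, 20)])
v2: WRITE c=7  (c history now [(1, 20), (2, 7)])
READ a @v2: history=[] -> no version <= 2 -> NONE
v3: WRITE b=12  (b history now [(3, 12)])
READ a @v2: history=[] -> no version <= 2 -> NONE
v4: WRITE b=39  (b history now [(3, 12), (4, 39)])
v5: WRITE a=32  (a history now [(5, 32)])
v6: WRITE d=40  (d history now [(6, 40)])
READ b @v5: history=[(3, 12), (4, 39)] -> pick v4 -> 39
Read results in order: ['NONE', 'NONE', '39']
NONE count = 2

Answer: 2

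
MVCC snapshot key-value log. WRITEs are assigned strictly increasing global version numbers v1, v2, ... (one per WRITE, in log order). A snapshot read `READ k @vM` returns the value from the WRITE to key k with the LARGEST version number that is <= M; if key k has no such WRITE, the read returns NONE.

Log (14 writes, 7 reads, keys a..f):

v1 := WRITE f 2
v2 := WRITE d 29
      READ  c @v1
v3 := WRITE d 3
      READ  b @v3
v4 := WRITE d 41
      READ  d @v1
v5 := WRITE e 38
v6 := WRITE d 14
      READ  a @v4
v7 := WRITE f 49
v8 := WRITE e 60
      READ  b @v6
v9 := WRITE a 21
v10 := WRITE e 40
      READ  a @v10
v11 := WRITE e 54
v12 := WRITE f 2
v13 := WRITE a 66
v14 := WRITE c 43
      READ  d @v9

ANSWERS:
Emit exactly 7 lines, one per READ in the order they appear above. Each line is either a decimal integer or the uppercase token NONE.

Answer: NONE
NONE
NONE
NONE
NONE
21
14

Derivation:
v1: WRITE f=2  (f history now [(1, 2)])
v2: WRITE d=29  (d history now [(2, 29)])
READ c @v1: history=[] -> no version <= 1 -> NONE
v3: WRITE d=3  (d history now [(2, 29), (3, 3)])
READ b @v3: history=[] -> no version <= 3 -> NONE
v4: WRITE d=41  (d history now [(2, 29), (3, 3), (4, 41)])
READ d @v1: history=[(2, 29), (3, 3), (4, 41)] -> no version <= 1 -> NONE
v5: WRITE e=38  (e history now [(5, 38)])
v6: WRITE d=14  (d history now [(2, 29), (3, 3), (4, 41), (6, 14)])
READ a @v4: history=[] -> no version <= 4 -> NONE
v7: WRITE f=49  (f history now [(1, 2), (7, 49)])
v8: WRITE e=60  (e history now [(5, 38), (8, 60)])
READ b @v6: history=[] -> no version <= 6 -> NONE
v9: WRITE a=21  (a history now [(9, 21)])
v10: WRITE e=40  (e history now [(5, 38), (8, 60), (10, 40)])
READ a @v10: history=[(9, 21)] -> pick v9 -> 21
v11: WRITE e=54  (e history now [(5, 38), (8, 60), (10, 40), (11, 54)])
v12: WRITE f=2  (f history now [(1, 2), (7, 49), (12, 2)])
v13: WRITE a=66  (a history now [(9, 21), (13, 66)])
v14: WRITE c=43  (c history now [(14, 43)])
READ d @v9: history=[(2, 29), (3, 3), (4, 41), (6, 14)] -> pick v6 -> 14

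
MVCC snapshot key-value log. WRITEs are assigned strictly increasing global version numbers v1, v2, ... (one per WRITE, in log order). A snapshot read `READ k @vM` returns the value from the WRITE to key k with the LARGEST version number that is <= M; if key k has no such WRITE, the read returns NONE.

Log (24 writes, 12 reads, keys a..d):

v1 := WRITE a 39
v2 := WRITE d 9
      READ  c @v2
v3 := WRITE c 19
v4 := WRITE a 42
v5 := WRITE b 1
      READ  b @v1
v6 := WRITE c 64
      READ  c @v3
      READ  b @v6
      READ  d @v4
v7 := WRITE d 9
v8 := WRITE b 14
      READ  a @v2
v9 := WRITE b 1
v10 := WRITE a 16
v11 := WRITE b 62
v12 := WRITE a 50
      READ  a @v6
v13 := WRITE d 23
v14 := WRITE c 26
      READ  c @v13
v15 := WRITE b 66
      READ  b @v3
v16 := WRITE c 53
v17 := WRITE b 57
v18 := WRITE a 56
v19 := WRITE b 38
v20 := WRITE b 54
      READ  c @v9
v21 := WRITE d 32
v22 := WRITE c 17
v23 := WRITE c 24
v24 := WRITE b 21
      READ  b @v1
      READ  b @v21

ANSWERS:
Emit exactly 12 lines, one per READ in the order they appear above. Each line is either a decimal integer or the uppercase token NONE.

v1: WRITE a=39  (a history now [(1, 39)])
v2: WRITE d=9  (d history now [(2, 9)])
READ c @v2: history=[] -> no version <= 2 -> NONE
v3: WRITE c=19  (c history now [(3, 19)])
v4: WRITE a=42  (a history now [(1, 39), (4, 42)])
v5: WRITE b=1  (b history now [(5, 1)])
READ b @v1: history=[(5, 1)] -> no version <= 1 -> NONE
v6: WRITE c=64  (c history now [(3, 19), (6, 64)])
READ c @v3: history=[(3, 19), (6, 64)] -> pick v3 -> 19
READ b @v6: history=[(5, 1)] -> pick v5 -> 1
READ d @v4: history=[(2, 9)] -> pick v2 -> 9
v7: WRITE d=9  (d history now [(2, 9), (7, 9)])
v8: WRITE b=14  (b history now [(5, 1), (8, 14)])
READ a @v2: history=[(1, 39), (4, 42)] -> pick v1 -> 39
v9: WRITE b=1  (b history now [(5, 1), (8, 14), (9, 1)])
v10: WRITE a=16  (a history now [(1, 39), (4, 42), (10, 16)])
v11: WRITE b=62  (b history now [(5, 1), (8, 14), (9, 1), (11, 62)])
v12: WRITE a=50  (a history now [(1, 39), (4, 42), (10, 16), (12, 50)])
READ a @v6: history=[(1, 39), (4, 42), (10, 16), (12, 50)] -> pick v4 -> 42
v13: WRITE d=23  (d history now [(2, 9), (7, 9), (13, 23)])
v14: WRITE c=26  (c history now [(3, 19), (6, 64), (14, 26)])
READ c @v13: history=[(3, 19), (6, 64), (14, 26)] -> pick v6 -> 64
v15: WRITE b=66  (b history now [(5, 1), (8, 14), (9, 1), (11, 62), (15, 66)])
READ b @v3: history=[(5, 1), (8, 14), (9, 1), (11, 62), (15, 66)] -> no version <= 3 -> NONE
v16: WRITE c=53  (c history now [(3, 19), (6, 64), (14, 26), (16, 53)])
v17: WRITE b=57  (b history now [(5, 1), (8, 14), (9, 1), (11, 62), (15, 66), (17, 57)])
v18: WRITE a=56  (a history now [(1, 39), (4, 42), (10, 16), (12, 50), (18, 56)])
v19: WRITE b=38  (b history now [(5, 1), (8, 14), (9, 1), (11, 62), (15, 66), (17, 57), (19, 38)])
v20: WRITE b=54  (b history now [(5, 1), (8, 14), (9, 1), (11, 62), (15, 66), (17, 57), (19, 38), (20, 54)])
READ c @v9: history=[(3, 19), (6, 64), (14, 26), (16, 53)] -> pick v6 -> 64
v21: WRITE d=32  (d history now [(2, 9), (7, 9), (13, 23), (21, 32)])
v22: WRITE c=17  (c history now [(3, 19), (6, 64), (14, 26), (16, 53), (22, 17)])
v23: WRITE c=24  (c history now [(3, 19), (6, 64), (14, 26), (16, 53), (22, 17), (23, 24)])
v24: WRITE b=21  (b history now [(5, 1), (8, 14), (9, 1), (11, 62), (15, 66), (17, 57), (19, 38), (20, 54), (24, 21)])
READ b @v1: history=[(5, 1), (8, 14), (9, 1), (11, 62), (15, 66), (17, 57), (19, 38), (20, 54), (24, 21)] -> no version <= 1 -> NONE
READ b @v21: history=[(5, 1), (8, 14), (9, 1), (11, 62), (15, 66), (17, 57), (19, 38), (20, 54), (24, 21)] -> pick v20 -> 54

Answer: NONE
NONE
19
1
9
39
42
64
NONE
64
NONE
54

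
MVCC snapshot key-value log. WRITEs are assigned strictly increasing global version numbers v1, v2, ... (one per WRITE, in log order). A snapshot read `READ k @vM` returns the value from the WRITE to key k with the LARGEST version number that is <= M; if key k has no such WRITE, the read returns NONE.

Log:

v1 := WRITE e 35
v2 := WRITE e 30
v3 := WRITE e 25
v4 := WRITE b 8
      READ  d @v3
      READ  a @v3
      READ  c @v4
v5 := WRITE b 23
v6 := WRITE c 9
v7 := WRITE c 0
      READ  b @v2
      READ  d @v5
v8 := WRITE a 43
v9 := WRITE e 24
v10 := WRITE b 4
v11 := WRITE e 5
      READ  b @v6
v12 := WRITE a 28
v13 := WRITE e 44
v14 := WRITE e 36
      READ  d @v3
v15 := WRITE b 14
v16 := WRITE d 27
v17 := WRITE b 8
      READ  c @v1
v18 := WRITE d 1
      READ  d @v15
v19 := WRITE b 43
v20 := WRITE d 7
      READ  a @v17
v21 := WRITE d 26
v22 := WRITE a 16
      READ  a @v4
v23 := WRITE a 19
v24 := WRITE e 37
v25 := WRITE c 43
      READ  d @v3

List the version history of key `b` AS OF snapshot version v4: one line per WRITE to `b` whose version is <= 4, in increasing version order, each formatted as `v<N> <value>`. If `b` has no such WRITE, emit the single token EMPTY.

Scan writes for key=b with version <= 4:
  v1 WRITE e 35 -> skip
  v2 WRITE e 30 -> skip
  v3 WRITE e 25 -> skip
  v4 WRITE b 8 -> keep
  v5 WRITE b 23 -> drop (> snap)
  v6 WRITE c 9 -> skip
  v7 WRITE c 0 -> skip
  v8 WRITE a 43 -> skip
  v9 WRITE e 24 -> skip
  v10 WRITE b 4 -> drop (> snap)
  v11 WRITE e 5 -> skip
  v12 WRITE a 28 -> skip
  v13 WRITE e 44 -> skip
  v14 WRITE e 36 -> skip
  v15 WRITE b 14 -> drop (> snap)
  v16 WRITE d 27 -> skip
  v17 WRITE b 8 -> drop (> snap)
  v18 WRITE d 1 -> skip
  v19 WRITE b 43 -> drop (> snap)
  v20 WRITE d 7 -> skip
  v21 WRITE d 26 -> skip
  v22 WRITE a 16 -> skip
  v23 WRITE a 19 -> skip
  v24 WRITE e 37 -> skip
  v25 WRITE c 43 -> skip
Collected: [(4, 8)]

Answer: v4 8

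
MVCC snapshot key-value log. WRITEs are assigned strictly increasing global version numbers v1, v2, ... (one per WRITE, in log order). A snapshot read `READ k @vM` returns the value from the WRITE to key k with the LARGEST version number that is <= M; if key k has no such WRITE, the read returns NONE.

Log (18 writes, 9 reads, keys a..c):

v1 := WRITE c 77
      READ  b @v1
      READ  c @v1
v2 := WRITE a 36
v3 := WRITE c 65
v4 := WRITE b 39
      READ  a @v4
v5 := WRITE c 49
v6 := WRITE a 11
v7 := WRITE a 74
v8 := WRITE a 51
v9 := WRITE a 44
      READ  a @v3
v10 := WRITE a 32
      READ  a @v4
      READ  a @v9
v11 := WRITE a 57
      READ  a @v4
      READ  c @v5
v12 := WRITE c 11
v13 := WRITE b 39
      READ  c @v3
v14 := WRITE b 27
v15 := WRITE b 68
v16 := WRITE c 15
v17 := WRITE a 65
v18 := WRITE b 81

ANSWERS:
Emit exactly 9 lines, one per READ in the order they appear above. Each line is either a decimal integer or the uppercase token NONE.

v1: WRITE c=77  (c history now [(1, 77)])
READ b @v1: history=[] -> no version <= 1 -> NONE
READ c @v1: history=[(1, 77)] -> pick v1 -> 77
v2: WRITE a=36  (a history now [(2, 36)])
v3: WRITE c=65  (c history now [(1, 77), (3, 65)])
v4: WRITE b=39  (b history now [(4, 39)])
READ a @v4: history=[(2, 36)] -> pick v2 -> 36
v5: WRITE c=49  (c history now [(1, 77), (3, 65), (5, 49)])
v6: WRITE a=11  (a history now [(2, 36), (6, 11)])
v7: WRITE a=74  (a history now [(2, 36), (6, 11), (7, 74)])
v8: WRITE a=51  (a history now [(2, 36), (6, 11), (7, 74), (8, 51)])
v9: WRITE a=44  (a history now [(2, 36), (6, 11), (7, 74), (8, 51), (9, 44)])
READ a @v3: history=[(2, 36), (6, 11), (7, 74), (8, 51), (9, 44)] -> pick v2 -> 36
v10: WRITE a=32  (a history now [(2, 36), (6, 11), (7, 74), (8, 51), (9, 44), (10, 32)])
READ a @v4: history=[(2, 36), (6, 11), (7, 74), (8, 51), (9, 44), (10, 32)] -> pick v2 -> 36
READ a @v9: history=[(2, 36), (6, 11), (7, 74), (8, 51), (9, 44), (10, 32)] -> pick v9 -> 44
v11: WRITE a=57  (a history now [(2, 36), (6, 11), (7, 74), (8, 51), (9, 44), (10, 32), (11, 57)])
READ a @v4: history=[(2, 36), (6, 11), (7, 74), (8, 51), (9, 44), (10, 32), (11, 57)] -> pick v2 -> 36
READ c @v5: history=[(1, 77), (3, 65), (5, 49)] -> pick v5 -> 49
v12: WRITE c=11  (c history now [(1, 77), (3, 65), (5, 49), (12, 11)])
v13: WRITE b=39  (b history now [(4, 39), (13, 39)])
READ c @v3: history=[(1, 77), (3, 65), (5, 49), (12, 11)] -> pick v3 -> 65
v14: WRITE b=27  (b history now [(4, 39), (13, 39), (14, 27)])
v15: WRITE b=68  (b history now [(4, 39), (13, 39), (14, 27), (15, 68)])
v16: WRITE c=15  (c history now [(1, 77), (3, 65), (5, 49), (12, 11), (16, 15)])
v17: WRITE a=65  (a history now [(2, 36), (6, 11), (7, 74), (8, 51), (9, 44), (10, 32), (11, 57), (17, 65)])
v18: WRITE b=81  (b history now [(4, 39), (13, 39), (14, 27), (15, 68), (18, 81)])

Answer: NONE
77
36
36
36
44
36
49
65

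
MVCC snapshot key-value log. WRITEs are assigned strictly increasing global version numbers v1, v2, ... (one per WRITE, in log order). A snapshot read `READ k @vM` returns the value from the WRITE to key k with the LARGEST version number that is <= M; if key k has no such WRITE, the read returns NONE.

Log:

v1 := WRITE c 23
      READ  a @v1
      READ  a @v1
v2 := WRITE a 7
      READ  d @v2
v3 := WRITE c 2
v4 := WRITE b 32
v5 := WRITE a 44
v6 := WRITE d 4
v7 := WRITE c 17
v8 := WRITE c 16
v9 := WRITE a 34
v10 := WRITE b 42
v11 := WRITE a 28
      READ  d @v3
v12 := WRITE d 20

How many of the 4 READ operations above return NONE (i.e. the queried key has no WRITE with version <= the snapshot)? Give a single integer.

Answer: 4

Derivation:
v1: WRITE c=23  (c history now [(1, 23)])
READ a @v1: history=[] -> no version <= 1 -> NONE
READ a @v1: history=[] -> no version <= 1 -> NONE
v2: WRITE a=7  (a history now [(2, 7)])
READ d @v2: history=[] -> no version <= 2 -> NONE
v3: WRITE c=2  (c history now [(1, 23), (3, 2)])
v4: WRITE b=32  (b history now [(4, 32)])
v5: WRITE a=44  (a history now [(2, 7), (5, 44)])
v6: WRITE d=4  (d history now [(6, 4)])
v7: WRITE c=17  (c history now [(1, 23), (3, 2), (7, 17)])
v8: WRITE c=16  (c history now [(1, 23), (3, 2), (7, 17), (8, 16)])
v9: WRITE a=34  (a history now [(2, 7), (5, 44), (9, 34)])
v10: WRITE b=42  (b history now [(4, 32), (10, 42)])
v11: WRITE a=28  (a history now [(2, 7), (5, 44), (9, 34), (11, 28)])
READ d @v3: history=[(6, 4)] -> no version <= 3 -> NONE
v12: WRITE d=20  (d history now [(6, 4), (12, 20)])
Read results in order: ['NONE', 'NONE', 'NONE', 'NONE']
NONE count = 4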